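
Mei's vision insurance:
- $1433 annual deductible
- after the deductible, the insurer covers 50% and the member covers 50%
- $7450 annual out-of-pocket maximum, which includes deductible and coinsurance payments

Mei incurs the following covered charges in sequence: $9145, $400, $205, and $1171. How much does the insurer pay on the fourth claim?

Bill 1, $9145: $1433 to deductible, leaving $7712; 50% of $7712 = $3856. Cost to member: $5289. OOP to date $5289. Insurer: $9145 − $5289 = $3856.
Bill 2, $400: deductible already satisfied, so member's share is 50% × $400 = $200. Member pays $200; OOP now $5489. Insurer: $400 − $200 = $200.
Bill 3, $205: deductible already satisfied, so member's share is 50% × $205 = $102.50. Member pays $102.50; OOP now $5591.50. Plan pays $205 − $102.50 = $102.50.
Bill 4, $1171: deductible met; 50% of $1171 = $585.50. Member owes $585.50 (running OOP $6177). Insurer: $1171 − $585.50 = $585.50.

$585.50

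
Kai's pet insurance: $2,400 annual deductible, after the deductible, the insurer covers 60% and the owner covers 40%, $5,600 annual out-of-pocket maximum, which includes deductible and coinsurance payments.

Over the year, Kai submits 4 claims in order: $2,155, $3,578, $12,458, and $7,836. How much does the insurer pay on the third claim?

Claim 1 ($2,155): entire amount goes to the deductible. Owner owes $2,155 (running OOP $2,155). Plan pays $2,155 − $2,155 = $0.
Claim 2 ($3,578): deductible takes $245, $3,333 remains; 40% of $3,333 = $1,333.20. Owner owes $1,578.20 (running OOP $3,733.20). Insurer: $3,578 − $1,578.20 = $1,999.80.
Claim 3 ($12,458): 40% coinsurance on $12,458 = $4,983.20. OOP would hit $8,716.40 > $5,600, so the cap limits the owner to $5,600 − $3,733.20 = $1,866.80. Plan pays $12,458 − $1,866.80 = $10,591.20.

$10,591.20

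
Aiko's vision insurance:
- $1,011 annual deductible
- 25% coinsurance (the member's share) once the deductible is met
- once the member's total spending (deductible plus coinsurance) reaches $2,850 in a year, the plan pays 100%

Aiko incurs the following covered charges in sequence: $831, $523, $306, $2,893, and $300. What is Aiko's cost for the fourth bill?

Claim 1 ($831): all of it applies to the deductible. Cost to member: $831. OOP to date $831.
Claim 2 ($523): deductible takes $180, $343 remains; coinsurance $343 × 25% = $85.75. Cost to member: $265.75. OOP to date $1,096.75.
Claim 3 ($306): deductible already satisfied, so member's share is 25% × $306 = $76.50. Member pays $76.50; OOP now $1,173.25.
Claim 4 ($2,893): 25% coinsurance on $2,893 = $723.25. Cost to member: $723.25. OOP to date $1,896.50.

$723.25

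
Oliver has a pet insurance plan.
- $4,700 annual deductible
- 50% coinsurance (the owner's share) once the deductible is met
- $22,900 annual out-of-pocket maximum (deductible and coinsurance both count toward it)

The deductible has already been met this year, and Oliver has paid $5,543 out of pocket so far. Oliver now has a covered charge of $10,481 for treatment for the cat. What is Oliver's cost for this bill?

With the deductible met, the entire $10,481 is subject to coinsurance.
Owner's 50% share of $10,481 is $5,240.50.
Total out-of-pocket so far would be $5,543 + $5,240.50 = $10,783.50, below the $22,900 cap — no reduction.

$5,240.50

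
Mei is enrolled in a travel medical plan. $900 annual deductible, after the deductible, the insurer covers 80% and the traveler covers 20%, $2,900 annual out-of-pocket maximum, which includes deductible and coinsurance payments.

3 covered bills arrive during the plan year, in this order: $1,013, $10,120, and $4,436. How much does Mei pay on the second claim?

#1 ($1,013): deductible takes $900, $113 remains; coinsurance $113 × 20% = $22.60. Traveler pays $922.60; OOP now $922.60.
#2 ($10,120): deductible already satisfied, so traveler's share is 20% × $10,120 = $2,024. That would push OOP to $2,946.60, over the $2,900 cap, so traveler pays $2,900 − $922.60 = $1,977.40.

$1,977.40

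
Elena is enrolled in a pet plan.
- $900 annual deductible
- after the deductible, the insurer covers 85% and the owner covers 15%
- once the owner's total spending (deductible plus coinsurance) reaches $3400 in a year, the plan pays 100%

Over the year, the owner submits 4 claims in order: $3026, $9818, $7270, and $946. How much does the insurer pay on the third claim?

$6561.60

Claim 1 ($3026): deductible takes $900, $2126 remains; owner's 15% is $318.90. Cost to owner: $1218.90. OOP to date $1218.90. Insurer: $3026 − $1218.90 = $1807.10.
Claim 2 ($9818): 15% coinsurance on $9818 = $1472.70. Cost to owner: $1472.70. OOP to date $2691.60. Insurer: $9818 − $1472.70 = $8345.30.
Claim 3 ($7270): deductible met; 15% of $7270 = $1090.50. OOP would hit $3782.10 > $3400, so the cap limits the owner to $3400 − $2691.60 = $708.40. Plan pays $7270 − $708.40 = $6561.60.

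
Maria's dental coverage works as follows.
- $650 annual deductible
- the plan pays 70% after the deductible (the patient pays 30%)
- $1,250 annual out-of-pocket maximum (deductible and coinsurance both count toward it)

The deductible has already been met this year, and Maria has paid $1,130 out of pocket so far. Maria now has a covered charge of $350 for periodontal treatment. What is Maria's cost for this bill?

The deductible is already satisfied, so the full bill goes to coinsurance.
Coinsurance: $350 × 30% = $105.
Total out-of-pocket so far would be $1,130 + $105 = $1,235, below the $1,250 cap — no reduction.

$105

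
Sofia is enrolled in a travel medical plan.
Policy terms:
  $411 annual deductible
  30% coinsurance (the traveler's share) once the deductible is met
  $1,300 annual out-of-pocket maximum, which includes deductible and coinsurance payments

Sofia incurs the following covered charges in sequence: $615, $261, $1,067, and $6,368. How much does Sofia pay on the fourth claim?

Bill 1, $615: deductible takes $411, $204 remains; 30% of $204 = $61.20. Traveler pays $472.20; OOP now $472.20.
Bill 2, $261: deductible already satisfied, so traveler's share is 30% × $261 = $78.30. Traveler owes $78.30 (running OOP $550.50).
Bill 3, $1,067: deductible met; 30% of $1,067 = $320.10. Traveler pays $320.10; OOP now $870.60.
Bill 4, $6,368: 30% coinsurance on $6,368 = $1,910.40. OOP would hit $2,781 > $1,300, so the cap limits the traveler to $1,300 − $870.60 = $429.40.

$429.40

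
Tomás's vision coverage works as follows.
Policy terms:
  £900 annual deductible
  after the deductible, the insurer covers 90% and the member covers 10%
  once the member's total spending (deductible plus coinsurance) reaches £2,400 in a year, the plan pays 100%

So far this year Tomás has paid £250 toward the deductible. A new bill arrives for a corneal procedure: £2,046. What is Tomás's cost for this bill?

£789.60

Deductible still to meet: £900 − £250 = £650.
That leaves £2,046 − £650 = £1,396 for coinsurance.
Coinsurance: £1,396 × 10% = £139.60.
That puts the member's cost at £650 + £139.60 = £789.60 before any cap.
Year-to-date out-of-pocket becomes £250 + £789.60 = £1,039.60, still under the £2,400 maximum, so no cap applies.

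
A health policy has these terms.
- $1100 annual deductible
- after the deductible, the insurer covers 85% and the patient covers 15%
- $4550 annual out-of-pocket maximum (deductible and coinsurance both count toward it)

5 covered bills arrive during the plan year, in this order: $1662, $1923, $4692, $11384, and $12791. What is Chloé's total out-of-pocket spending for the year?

$4550

#1 ($1662): $1100 finishes the deductible; $562 goes to coinsurance; coinsurance $562 × 15% = $84.30. Patient pays $1184.30; OOP now $1184.30.
#2 ($1923): deductible met; 15% of $1923 = $288.45. Patient owes $288.45 (running OOP $1472.75).
#3 ($4692): deductible already satisfied, so patient's share is 15% × $4692 = $703.80. Patient pays $703.80; OOP now $2176.55.
#4 ($11384): deductible met; 15% of $11384 = $1707.60. Patient pays $1707.60; OOP now $3884.15.
#5 ($12791): 15% coinsurance on $12791 = $1918.65. Adding that to $3884.15 gives $5802.80, past the $4550 cap; patient pays only $4550 − $3884.15 = $665.85.
Summing the patient's payments: $1184.30 + $288.45 + $703.80 + $1707.60 + $665.85 = $4550.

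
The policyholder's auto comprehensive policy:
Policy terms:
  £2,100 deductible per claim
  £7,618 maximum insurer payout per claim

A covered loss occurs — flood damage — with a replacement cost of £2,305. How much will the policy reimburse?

Less the £2,100 deductible: £2,305 − £2,100 = £205.
£205 is within the £7,618 limit, so the insurer pays £205.

£205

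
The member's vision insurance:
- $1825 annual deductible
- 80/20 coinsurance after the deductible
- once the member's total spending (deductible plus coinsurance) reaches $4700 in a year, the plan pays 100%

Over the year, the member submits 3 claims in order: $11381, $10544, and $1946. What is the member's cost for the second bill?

$963.80

Claim 1 ($11381): deductible takes $1825, $9556 remains; coinsurance $9556 × 20% = $1911.20. Cost to member: $3736.20. OOP to date $3736.20.
Claim 2 ($10544): deductible met; 20% of $10544 = $2108.80. Adding that to $3736.20 gives $5845, past the $4700 cap; member pays only $4700 − $3736.20 = $963.80.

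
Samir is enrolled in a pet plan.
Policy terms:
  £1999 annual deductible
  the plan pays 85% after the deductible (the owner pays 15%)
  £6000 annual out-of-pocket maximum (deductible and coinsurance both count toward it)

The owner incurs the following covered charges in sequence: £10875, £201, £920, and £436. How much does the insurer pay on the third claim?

£782

Claim 1 — £10875: £1999 finishes the deductible; £8876 goes to coinsurance; owner's 15% is £1331.40. Owner owes £3330.40 (running OOP £3330.40). Insurer: £10875 − £3330.40 = £7544.60.
Claim 2 — £201: 15% coinsurance on £201 = £30.15. Cost to owner: £30.15. OOP to date £3360.55. Plan pays £201 − £30.15 = £170.85.
Claim 3 — £920: deductible already satisfied, so owner's share is 15% × £920 = £138. Cost to owner: £138. OOP to date £3498.55. Insurer: £920 − £138 = £782.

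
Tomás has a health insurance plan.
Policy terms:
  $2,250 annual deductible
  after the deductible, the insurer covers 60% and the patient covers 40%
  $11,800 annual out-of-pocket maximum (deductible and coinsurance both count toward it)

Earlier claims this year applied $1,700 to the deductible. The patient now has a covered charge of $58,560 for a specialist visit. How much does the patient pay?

$1,700 of the $2,250 deductible is already met, leaving $550.
After the $550 deductible portion, $58,560 − $550 = $58,010 is subject to coinsurance.
Patient's 40% share of $58,010 is $23,204.
That puts the patient's cost at $550 + $23,204 = $23,754 before any cap.
That would bring total out-of-pocket to $25,454, past the $11,800 cap. The patient is capped at $11,800 − $1,700 = $10,100 on this claim.

$10,100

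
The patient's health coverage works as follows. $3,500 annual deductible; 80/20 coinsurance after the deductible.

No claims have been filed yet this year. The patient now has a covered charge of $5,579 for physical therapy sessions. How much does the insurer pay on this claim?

Nothing has been paid toward the $3,500 deductible, so the first $3,500 of this charge is applied there.
That leaves $5,579 − $3,500 = $2,079 for coinsurance.
20% of $2,079 = $415.80 falls to the patient.
That puts the patient's cost at $3,500 + $415.80 = $3,915.80.
Insurer pays the balance: $5,579 − $3,915.80 = $1,663.20.

$1,663.20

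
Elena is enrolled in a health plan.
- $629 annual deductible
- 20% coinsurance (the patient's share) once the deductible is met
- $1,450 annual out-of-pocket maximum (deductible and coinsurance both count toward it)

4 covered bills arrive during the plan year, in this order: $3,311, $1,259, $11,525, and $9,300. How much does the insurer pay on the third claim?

$11,492.20

Claim 1 ($3,311): $629 finishes the deductible; $2,682 goes to coinsurance; 20% of $2,682 = $536.40. Patient owes $1,165.40 (running OOP $1,165.40). Insurer: $3,311 − $1,165.40 = $2,145.60.
Claim 2 ($1,259): deductible already satisfied, so patient's share is 20% × $1,259 = $251.80. Cost to patient: $251.80. OOP to date $1,417.20. Insurer: $1,259 − $251.80 = $1,007.20.
Claim 3 ($11,525): deductible met; 20% of $11,525 = $2,305. OOP would hit $3,722.20 > $1,450, so the cap limits the patient to $1,450 − $1,417.20 = $32.80. Plan pays $11,525 − $32.80 = $11,492.20.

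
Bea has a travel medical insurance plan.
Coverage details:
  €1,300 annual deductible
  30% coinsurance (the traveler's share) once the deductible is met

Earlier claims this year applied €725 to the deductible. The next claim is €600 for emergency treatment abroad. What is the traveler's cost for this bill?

Remaining deductible: €1,300 − €725 = €575.
That leaves €600 − €575 = €25 for coinsurance.
Coinsurance: €25 × 30% = €7.50.
So the traveler owes €575 + €7.50 = €582.50.

€582.50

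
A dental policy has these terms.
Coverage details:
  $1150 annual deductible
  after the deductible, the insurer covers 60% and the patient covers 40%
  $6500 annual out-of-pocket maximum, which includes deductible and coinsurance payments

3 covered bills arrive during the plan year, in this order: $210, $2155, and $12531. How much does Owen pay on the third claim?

$4864

Bill 1, $210: all of it applies to the deductible. Patient pays $210; OOP now $210.
Bill 2, $2155: deductible takes $940, $1215 remains; patient's 40% is $486. Patient owes $1426 (running OOP $1636).
Bill 3, $12531: 40% coinsurance on $12531 = $5012.40. Adding that to $1636 gives $6648.40, past the $6500 cap; patient pays only $6500 − $1636 = $4864.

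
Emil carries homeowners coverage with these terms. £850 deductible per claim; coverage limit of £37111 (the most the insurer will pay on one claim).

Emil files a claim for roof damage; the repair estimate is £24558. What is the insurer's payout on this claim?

Less the £850 deductible: £24558 − £850 = £23708.
£23708 is within the £37111 limit, so the insurer pays £23708.

£23708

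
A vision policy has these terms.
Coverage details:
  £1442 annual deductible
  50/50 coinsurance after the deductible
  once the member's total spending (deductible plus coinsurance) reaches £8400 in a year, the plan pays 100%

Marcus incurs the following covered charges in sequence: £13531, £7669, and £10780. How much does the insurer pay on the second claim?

£6755.50

Bill 1, £13531: £1442 finishes the deductible; £12089 goes to coinsurance; coinsurance £12089 × 50% = £6044.50. Member owes £7486.50 (running OOP £7486.50). Plan pays £13531 − £7486.50 = £6044.50.
Bill 2, £7669: deductible met; 50% of £7669 = £3834.50. Adding that to £7486.50 gives £11321, past the £8400 cap; member pays only £8400 − £7486.50 = £913.50. Plan pays £7669 − £913.50 = £6755.50.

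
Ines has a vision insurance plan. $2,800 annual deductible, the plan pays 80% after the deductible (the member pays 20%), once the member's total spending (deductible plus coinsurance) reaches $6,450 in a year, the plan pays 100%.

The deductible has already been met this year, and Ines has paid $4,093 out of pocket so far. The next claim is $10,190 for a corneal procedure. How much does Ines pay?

$2,038

With the deductible met, the entire $10,190 is subject to coinsurance.
Member's 20% share of $10,190 is $2,038.
Year-to-date out-of-pocket becomes $4,093 + $2,038 = $6,131, still under the $6,450 maximum, so no cap applies.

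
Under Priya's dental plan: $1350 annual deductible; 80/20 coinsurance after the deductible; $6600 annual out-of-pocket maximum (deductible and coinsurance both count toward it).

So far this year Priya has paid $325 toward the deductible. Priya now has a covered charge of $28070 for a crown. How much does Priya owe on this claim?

$6275

$325 of the $1350 deductible is already met, leaving $1025.
After the $1025 deductible portion, $28070 − $1025 = $27045 is subject to coinsurance.
Coinsurance: $27045 × 20% = $5409.
So the patient owes $1025 + $5409 = $6434 before any cap.
That would bring total out-of-pocket to $6759, past the $6600 cap. The patient is capped at $6600 − $325 = $6275 on this claim.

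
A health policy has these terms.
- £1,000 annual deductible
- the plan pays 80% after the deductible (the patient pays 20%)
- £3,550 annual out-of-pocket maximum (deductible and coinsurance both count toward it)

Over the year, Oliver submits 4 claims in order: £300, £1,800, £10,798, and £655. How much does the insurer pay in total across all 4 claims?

#1 (£300): all of it applies to the deductible. Patient owes £300 (running OOP £300). Insurer: £300 − £300 = £0.
#2 (£1,800): deductible takes £700, £1,100 remains; 20% of £1,100 = £220. Patient owes £920 (running OOP £1,220). Plan pays £1,800 − £920 = £880.
#3 (£10,798): deductible already satisfied, so patient's share is 20% × £10,798 = £2,159.60. Patient pays £2,159.60; OOP now £3,379.60. Insurer: £10,798 − £2,159.60 = £8,638.40.
#4 (£655): deductible already satisfied, so patient's share is 20% × £655 = £131. Patient pays £131; OOP now £3,510.60. Insurer: £655 − £131 = £524.
Insurer total = bills − patient's total = £13,553 − £3,510.60 = £10,042.40.

£10,042.40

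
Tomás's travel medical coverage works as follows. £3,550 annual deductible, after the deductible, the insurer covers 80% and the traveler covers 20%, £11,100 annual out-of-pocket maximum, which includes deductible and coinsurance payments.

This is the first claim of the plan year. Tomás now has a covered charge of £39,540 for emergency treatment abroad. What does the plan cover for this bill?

£28,792

Deductible not yet touched, so the first £3,550 of the bill goes to the deductible.
That leaves £39,540 − £3,550 = £35,990 for coinsurance.
Coinsurance: £35,990 × 20% = £7,198.
So the traveler owes £3,550 + £7,198 = £10,748 before any cap.
Year-to-date out-of-pocket becomes £0 + £10,748 = £10,748, still under the £11,100 maximum, so no cap applies.
The insurer covers the remainder: £39,540 − £10,748 = £28,792.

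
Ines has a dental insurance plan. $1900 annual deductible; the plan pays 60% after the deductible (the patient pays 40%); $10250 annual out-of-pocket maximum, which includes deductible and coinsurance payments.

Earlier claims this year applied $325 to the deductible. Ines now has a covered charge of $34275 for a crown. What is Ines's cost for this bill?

$9925

Remaining deductible: $1900 − $325 = $1575.
The remaining $32700 (= $34275 − $1575) moves to coinsurance.
Patient's 40% share of $32700 is $13080.
Patient responsibility before any cap: $1575 + $13080 = $14655.
Year-to-date out-of-pocket would reach $325 + $14655 = $14980, above the $10250 maximum, so the patient pays only $10250 − $325 = $9925.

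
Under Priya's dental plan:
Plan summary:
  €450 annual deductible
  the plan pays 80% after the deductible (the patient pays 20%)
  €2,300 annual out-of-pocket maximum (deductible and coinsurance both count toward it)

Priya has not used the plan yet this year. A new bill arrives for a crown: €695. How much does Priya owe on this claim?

€499

Deductible not yet touched, so the first €450 of the bill goes to the deductible.
That leaves €695 − €450 = €245 for coinsurance.
20% of €245 = €49 falls to the patient.
That puts the patient's cost at €450 + €49 = €499 before any cap.
Year-to-date out-of-pocket becomes €0 + €499 = €499, still under the €2,300 maximum, so no cap applies.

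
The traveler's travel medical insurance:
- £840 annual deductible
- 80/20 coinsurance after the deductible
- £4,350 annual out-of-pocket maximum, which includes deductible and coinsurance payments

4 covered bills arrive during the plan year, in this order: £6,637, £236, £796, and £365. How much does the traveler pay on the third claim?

£159.20

#1 (£6,637): £840 to deductible, leaving £5,797; traveler's 20% is £1,159.40. Traveler owes £1,999.40 (running OOP £1,999.40).
#2 (£236): 20% coinsurance on £236 = £47.20. Traveler owes £47.20 (running OOP £2,046.60).
#3 (£796): deductible already satisfied, so traveler's share is 20% × £796 = £159.20. Cost to traveler: £159.20. OOP to date £2,205.80.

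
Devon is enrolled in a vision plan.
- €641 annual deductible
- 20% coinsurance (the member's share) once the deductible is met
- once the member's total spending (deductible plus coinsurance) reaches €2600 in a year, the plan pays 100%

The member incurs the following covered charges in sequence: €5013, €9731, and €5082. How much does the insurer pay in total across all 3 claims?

€17226

#1 (€5013): €641 to deductible, leaving €4372; member's 20% is €874.40. Member owes €1515.40 (running OOP €1515.40). Insurer: €5013 − €1515.40 = €3497.60.
#2 (€9731): deductible met; 20% of €9731 = €1946.20. Adding that to €1515.40 gives €3461.60, past the €2600 cap; member pays only €2600 − €1515.40 = €1084.60. Plan pays €9731 − €1084.60 = €8646.40.
#3 (€5082): 20% coinsurance on €5082 = €1016.40. That would push OOP to €3616.40, over the €2600 cap, so member pays €2600 − €2600 = €0. Insurer: €5082 − €0 = €5082.
Insurer total = bills − member's total = €19826 − €2600 = €17226.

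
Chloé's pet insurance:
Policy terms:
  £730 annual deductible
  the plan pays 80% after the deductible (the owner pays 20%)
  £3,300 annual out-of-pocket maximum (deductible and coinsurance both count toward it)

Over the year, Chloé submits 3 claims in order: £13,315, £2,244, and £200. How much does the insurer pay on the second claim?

Bill 1, £13,315: £730 to deductible, leaving £12,585; 20% of £12,585 = £2,517. Owner owes £3,247 (running OOP £3,247). Plan pays £13,315 − £3,247 = £10,068.
Bill 2, £2,244: deductible already satisfied, so owner's share is 20% × £2,244 = £448.80. OOP would hit £3,695.80 > £3,300, so the cap limits the owner to £3,300 − £3,247 = £53. Plan pays £2,244 − £53 = £2,191.

£2,191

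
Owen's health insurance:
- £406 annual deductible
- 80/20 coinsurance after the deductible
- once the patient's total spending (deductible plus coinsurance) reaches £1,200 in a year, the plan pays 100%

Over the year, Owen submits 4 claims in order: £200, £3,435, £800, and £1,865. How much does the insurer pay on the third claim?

Claim 1 — £200: all of it applies to the deductible. Patient owes £200 (running OOP £200). Plan pays £200 − £200 = £0.
Claim 2 — £3,435: £206 to deductible, leaving £3,229; patient's 20% is £645.80. Patient pays £851.80; OOP now £1,051.80. Plan pays £3,435 − £851.80 = £2,583.20.
Claim 3 — £800: deductible met; 20% of £800 = £160. That would push OOP to £1,211.80, over the £1,200 cap, so patient pays £1,200 − £1,051.80 = £148.20. Plan pays £800 − £148.20 = £651.80.

£651.80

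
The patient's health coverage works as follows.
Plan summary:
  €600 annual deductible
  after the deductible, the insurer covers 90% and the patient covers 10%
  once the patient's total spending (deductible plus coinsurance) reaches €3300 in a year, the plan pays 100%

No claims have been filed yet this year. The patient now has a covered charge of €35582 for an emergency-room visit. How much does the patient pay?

€3300

Nothing has been paid toward the €600 deductible, so the first €600 of this charge is applied there.
That leaves €35582 − €600 = €34982 for coinsurance.
10% of €34982 = €3498.20 falls to the patient.
That puts the patient's cost at €600 + €3498.20 = €4098.20 before any cap.
That would bring total out-of-pocket to €4098.20, past the €3300 cap. The patient is capped at €3300 − €0 = €3300 on this claim.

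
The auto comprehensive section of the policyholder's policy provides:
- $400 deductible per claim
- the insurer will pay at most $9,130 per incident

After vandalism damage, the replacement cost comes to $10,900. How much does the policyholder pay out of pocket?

$1,770

Less the $400 deductible: $10,900 − $400 = $10,500.
The $9,130 per-incident cap binds; insurer pays $9,130.
The policyholder bears the rest of the original loss: $10,900 − $9,130 = $1,770.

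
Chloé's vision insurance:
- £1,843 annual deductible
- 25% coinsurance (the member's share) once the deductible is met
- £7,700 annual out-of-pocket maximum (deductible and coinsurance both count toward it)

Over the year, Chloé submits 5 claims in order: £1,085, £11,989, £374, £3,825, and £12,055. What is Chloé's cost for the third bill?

£93.50

Claim 1 — £1,085: all of it applies to the deductible. Cost to member: £1,085. OOP to date £1,085.
Claim 2 — £11,989: £758 finishes the deductible; £11,231 goes to coinsurance; coinsurance £11,231 × 25% = £2,807.75. Member owes £3,565.75 (running OOP £4,650.75).
Claim 3 — £374: deductible already satisfied, so member's share is 25% × £374 = £93.50. Cost to member: £93.50. OOP to date £4,744.25.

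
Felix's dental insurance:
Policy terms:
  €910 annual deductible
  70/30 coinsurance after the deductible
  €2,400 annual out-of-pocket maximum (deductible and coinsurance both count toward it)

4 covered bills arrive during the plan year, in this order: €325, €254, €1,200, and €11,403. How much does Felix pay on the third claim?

Bill 1, €325: all of it applies to the deductible. Cost to patient: €325. OOP to date €325.
Bill 2, €254: all of it applies to the deductible. Patient pays €254; OOP now €579.
Bill 3, €1,200: deductible takes €331, €869 remains; patient's 30% is €260.70. Patient pays €591.70; OOP now €1,170.70.

€591.70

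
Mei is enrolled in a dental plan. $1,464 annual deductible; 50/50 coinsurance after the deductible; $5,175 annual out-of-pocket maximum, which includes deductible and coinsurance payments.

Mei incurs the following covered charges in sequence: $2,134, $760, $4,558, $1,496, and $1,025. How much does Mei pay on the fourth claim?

$717

Claim 1 ($2,134): $1,464 to deductible, leaving $670; 50% of $670 = $335. Patient owes $1,799 (running OOP $1,799).
Claim 2 ($760): deductible already satisfied, so patient's share is 50% × $760 = $380. Patient owes $380 (running OOP $2,179).
Claim 3 ($4,558): 50% coinsurance on $4,558 = $2,279. Patient owes $2,279 (running OOP $4,458).
Claim 4 ($1,496): deductible already satisfied, so patient's share is 50% × $1,496 = $748. OOP would hit $5,206 > $5,175, so the cap limits the patient to $5,175 − $4,458 = $717.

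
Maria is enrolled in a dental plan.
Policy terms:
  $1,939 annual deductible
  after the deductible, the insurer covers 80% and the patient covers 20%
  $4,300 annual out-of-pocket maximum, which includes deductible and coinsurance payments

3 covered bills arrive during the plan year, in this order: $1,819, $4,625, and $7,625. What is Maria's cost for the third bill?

$1,460

Bill 1, $1,819: fully absorbed by the deductible. Cost to patient: $1,819. OOP to date $1,819.
Bill 2, $4,625: deductible takes $120, $4,505 remains; patient's 20% is $901. Patient pays $1,021; OOP now $2,840.
Bill 3, $7,625: deductible met; 20% of $7,625 = $1,525. OOP would hit $4,365 > $4,300, so the cap limits the patient to $4,300 − $2,840 = $1,460.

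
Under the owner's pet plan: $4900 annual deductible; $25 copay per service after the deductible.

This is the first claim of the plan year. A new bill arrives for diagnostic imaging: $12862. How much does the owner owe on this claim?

$4925

Nothing has been paid toward the $4900 deductible, so the first $4900 of this charge is applied there.
After the $4900 deductible portion, $12862 − $4900 = $7962 is subject to the copay.
Copay on this service: $25.
So the owner owes $4900 + $25 = $4925.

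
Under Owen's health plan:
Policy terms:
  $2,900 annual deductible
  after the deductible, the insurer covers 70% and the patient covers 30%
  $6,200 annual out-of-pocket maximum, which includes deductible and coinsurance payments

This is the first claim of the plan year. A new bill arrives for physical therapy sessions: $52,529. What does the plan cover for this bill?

$46,329

Nothing has been paid toward the $2,900 deductible, so the first $2,900 of this charge is applied there.
The remaining $49,629 (= $52,529 − $2,900) moves to coinsurance.
Patient's 30% share of $49,629 is $14,888.70.
That puts the patient's cost at $2,900 + $14,888.70 = $17,788.70 before any cap.
Adding $17,788.70 to the $0 already spent would give $17,788.70, which exceeds the $6,200 cap; the patient pays just $6,200 − $0 = $6,200.
Insurer pays the balance: $52,529 − $6,200 = $46,329.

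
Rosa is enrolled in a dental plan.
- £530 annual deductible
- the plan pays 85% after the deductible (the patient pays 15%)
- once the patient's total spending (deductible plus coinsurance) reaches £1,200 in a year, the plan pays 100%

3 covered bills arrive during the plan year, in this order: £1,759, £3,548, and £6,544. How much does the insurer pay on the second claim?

£3,062.35

#1 (£1,759): £530 finishes the deductible; £1,229 goes to coinsurance; coinsurance £1,229 × 15% = £184.35. Patient pays £714.35; OOP now £714.35. Insurer: £1,759 − £714.35 = £1,044.65.
#2 (£3,548): 15% coinsurance on £3,548 = £532.20. That would push OOP to £1,246.55, over the £1,200 cap, so patient pays £1,200 − £714.35 = £485.65. Insurer: £3,548 − £485.65 = £3,062.35.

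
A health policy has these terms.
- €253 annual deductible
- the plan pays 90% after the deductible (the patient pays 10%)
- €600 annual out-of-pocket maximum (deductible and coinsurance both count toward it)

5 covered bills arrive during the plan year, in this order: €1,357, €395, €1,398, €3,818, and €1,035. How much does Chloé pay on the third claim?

€139.80

#1 (€1,357): €253 finishes the deductible; €1,104 goes to coinsurance; patient's 10% is €110.40. Cost to patient: €363.40. OOP to date €363.40.
#2 (€395): deductible met; 10% of €395 = €39.50. Patient pays €39.50; OOP now €402.90.
#3 (€1,398): 10% coinsurance on €1,398 = €139.80. Patient owes €139.80 (running OOP €542.70).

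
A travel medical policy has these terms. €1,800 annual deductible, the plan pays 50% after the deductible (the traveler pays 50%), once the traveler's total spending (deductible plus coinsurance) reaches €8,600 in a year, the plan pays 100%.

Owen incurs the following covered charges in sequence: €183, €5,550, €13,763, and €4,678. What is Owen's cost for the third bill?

€4,833.50

Bill 1, €183: entire amount goes to the deductible. Cost to traveler: €183. OOP to date €183.
Bill 2, €5,550: €1,617 finishes the deductible; €3,933 goes to coinsurance; traveler's 50% is €1,966.50. Traveler owes €3,583.50 (running OOP €3,766.50).
Bill 3, €13,763: deductible already satisfied, so traveler's share is 50% × €13,763 = €6,881.50. OOP would hit €10,648 > €8,600, so the cap limits the traveler to €8,600 − €3,766.50 = €4,833.50.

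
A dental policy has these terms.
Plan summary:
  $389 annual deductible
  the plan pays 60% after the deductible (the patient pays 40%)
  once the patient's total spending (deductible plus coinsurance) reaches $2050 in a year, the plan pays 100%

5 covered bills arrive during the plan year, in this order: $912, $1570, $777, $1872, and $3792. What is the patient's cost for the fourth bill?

$513

Claim 1 ($912): deductible takes $389, $523 remains; 40% of $523 = $209.20. Patient pays $598.20; OOP now $598.20.
Claim 2 ($1570): 40% coinsurance on $1570 = $628. Cost to patient: $628. OOP to date $1226.20.
Claim 3 ($777): deductible already satisfied, so patient's share is 40% × $777 = $310.80. Patient pays $310.80; OOP now $1537.
Claim 4 ($1872): deductible met; 40% of $1872 = $748.80. Adding that to $1537 gives $2285.80, past the $2050 cap; patient pays only $2050 − $1537 = $513.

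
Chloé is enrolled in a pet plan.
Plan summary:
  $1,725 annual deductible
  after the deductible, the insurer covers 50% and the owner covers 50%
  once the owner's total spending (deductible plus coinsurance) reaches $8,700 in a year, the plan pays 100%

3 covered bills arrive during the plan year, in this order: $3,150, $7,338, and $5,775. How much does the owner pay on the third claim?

$2,593.50

Claim 1 — $3,150: deductible takes $1,725, $1,425 remains; owner's 50% is $712.50. Cost to owner: $2,437.50. OOP to date $2,437.50.
Claim 2 — $7,338: 50% coinsurance on $7,338 = $3,669. Cost to owner: $3,669. OOP to date $6,106.50.
Claim 3 — $5,775: 50% coinsurance on $5,775 = $2,887.50. Adding that to $6,106.50 gives $8,994, past the $8,700 cap; owner pays only $8,700 − $6,106.50 = $2,593.50.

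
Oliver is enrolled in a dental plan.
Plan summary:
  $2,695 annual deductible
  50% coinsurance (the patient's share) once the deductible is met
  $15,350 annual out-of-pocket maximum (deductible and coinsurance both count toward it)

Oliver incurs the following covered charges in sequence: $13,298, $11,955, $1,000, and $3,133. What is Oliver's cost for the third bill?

Claim 1 — $13,298: deductible takes $2,695, $10,603 remains; 50% of $10,603 = $5,301.50. Cost to patient: $7,996.50. OOP to date $7,996.50.
Claim 2 — $11,955: 50% coinsurance on $11,955 = $5,977.50. Cost to patient: $5,977.50. OOP to date $13,974.
Claim 3 — $1,000: deductible met; 50% of $1,000 = $500. Patient owes $500 (running OOP $14,474).

$500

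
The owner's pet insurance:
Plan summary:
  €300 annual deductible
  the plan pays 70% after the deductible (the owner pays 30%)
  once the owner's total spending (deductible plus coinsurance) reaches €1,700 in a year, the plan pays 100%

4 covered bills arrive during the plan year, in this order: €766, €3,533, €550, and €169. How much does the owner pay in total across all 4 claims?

€1,700

Claim 1 — €766: €300 to deductible, leaving €466; 30% of €466 = €139.80. Owner owes €439.80 (running OOP €439.80).
Claim 2 — €3,533: 30% coinsurance on €3,533 = €1,059.90. Owner pays €1,059.90; OOP now €1,499.70.
Claim 3 — €550: 30% coinsurance on €550 = €165. Cost to owner: €165. OOP to date €1,664.70.
Claim 4 — €169: deductible met; 30% of €169 = €50.70. OOP would hit €1,715.40 > €1,700, so the cap limits the owner to €1,700 − €1,664.70 = €35.30.
Summing the owner's payments: €439.80 + €1,059.90 + €165 + €35.30 = €1,700.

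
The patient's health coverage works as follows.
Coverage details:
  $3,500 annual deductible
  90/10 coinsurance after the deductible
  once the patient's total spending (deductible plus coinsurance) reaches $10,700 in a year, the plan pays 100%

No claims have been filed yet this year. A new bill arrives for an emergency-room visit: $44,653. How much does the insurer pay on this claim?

$37,037.70

Deductible not yet touched, so the first $3,500 of the bill goes to the deductible.
That leaves $44,653 − $3,500 = $41,153 for coinsurance.
Patient's 10% share of $41,153 is $4,115.30.
That puts the patient's cost at $3,500 + $4,115.30 = $7,615.30 before any cap.
Cumulative spending $0 + $7,615.30 = $7,615.30 stays under the $10,700 maximum.
Insurer pays the balance: $44,653 − $7,615.30 = $37,037.70.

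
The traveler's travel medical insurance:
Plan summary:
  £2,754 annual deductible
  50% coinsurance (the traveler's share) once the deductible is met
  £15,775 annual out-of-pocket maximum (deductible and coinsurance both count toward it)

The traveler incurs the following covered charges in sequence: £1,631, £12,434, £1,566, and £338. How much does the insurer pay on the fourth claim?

Bill 1, £1,631: all of it applies to the deductible. Cost to traveler: £1,631. OOP to date £1,631. Plan pays £1,631 − £1,631 = £0.
Bill 2, £12,434: £1,123 to deductible, leaving £11,311; 50% of £11,311 = £5,655.50. Traveler owes £6,778.50 (running OOP £8,409.50). Insurer: £12,434 − £6,778.50 = £5,655.50.
Bill 3, £1,566: 50% coinsurance on £1,566 = £783. Cost to traveler: £783. OOP to date £9,192.50. Plan pays £1,566 − £783 = £783.
Bill 4, £338: deductible met; 50% of £338 = £169. Cost to traveler: £169. OOP to date £9,361.50. Plan pays £338 − £169 = £169.

£169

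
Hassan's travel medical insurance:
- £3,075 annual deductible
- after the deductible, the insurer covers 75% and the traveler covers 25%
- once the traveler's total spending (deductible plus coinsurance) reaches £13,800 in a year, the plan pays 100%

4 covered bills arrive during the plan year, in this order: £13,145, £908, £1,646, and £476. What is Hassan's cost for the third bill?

Claim 1 (£13,145): £3,075 finishes the deductible; £10,070 goes to coinsurance; traveler's 25% is £2,517.50. Traveler owes £5,592.50 (running OOP £5,592.50).
Claim 2 (£908): 25% coinsurance on £908 = £227. Cost to traveler: £227. OOP to date £5,819.50.
Claim 3 (£1,646): deductible already satisfied, so traveler's share is 25% × £1,646 = £411.50. Traveler owes £411.50 (running OOP £6,231).

£411.50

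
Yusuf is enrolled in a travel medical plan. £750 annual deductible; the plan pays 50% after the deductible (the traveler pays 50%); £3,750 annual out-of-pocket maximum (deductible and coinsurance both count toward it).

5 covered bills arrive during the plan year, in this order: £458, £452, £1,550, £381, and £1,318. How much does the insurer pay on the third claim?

Bill 1, £458: all of it applies to the deductible. Traveler pays £458; OOP now £458. Insurer: £458 − £458 = £0.
Bill 2, £452: deductible takes £292, £160 remains; 50% of £160 = £80. Cost to traveler: £372. OOP to date £830. Insurer: £452 − £372 = £80.
Bill 3, £1,550: deductible already satisfied, so traveler's share is 50% × £1,550 = £775. Traveler owes £775 (running OOP £1,605). Plan pays £1,550 − £775 = £775.

£775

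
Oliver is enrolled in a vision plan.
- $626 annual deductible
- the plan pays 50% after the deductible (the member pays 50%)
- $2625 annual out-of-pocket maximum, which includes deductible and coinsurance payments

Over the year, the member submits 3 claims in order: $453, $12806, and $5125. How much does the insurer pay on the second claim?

$10634

Bill 1, $453: entire amount goes to the deductible. Cost to member: $453. OOP to date $453. Insurer: $453 − $453 = $0.
Bill 2, $12806: $173 finishes the deductible; $12633 goes to coinsurance; coinsurance $12633 × 50% = $6316.50. Deductible plus coinsurance: $173 + $6316.50 = $6489.50. OOP would hit $6942.50 > $2625, so the cap limits the member to $2625 − $453 = $2172. Plan pays $12806 − $2172 = $10634.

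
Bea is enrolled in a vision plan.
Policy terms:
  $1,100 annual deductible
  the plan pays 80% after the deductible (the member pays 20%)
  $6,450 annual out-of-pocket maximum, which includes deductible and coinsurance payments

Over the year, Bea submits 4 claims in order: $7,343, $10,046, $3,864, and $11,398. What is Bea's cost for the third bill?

Claim 1 ($7,343): $1,100 finishes the deductible; $6,243 goes to coinsurance; 20% of $6,243 = $1,248.60. Member pays $2,348.60; OOP now $2,348.60.
Claim 2 ($10,046): deductible already satisfied, so member's share is 20% × $10,046 = $2,009.20. Member pays $2,009.20; OOP now $4,357.80.
Claim 3 ($3,864): deductible already satisfied, so member's share is 20% × $3,864 = $772.80. Member owes $772.80 (running OOP $5,130.60).

$772.80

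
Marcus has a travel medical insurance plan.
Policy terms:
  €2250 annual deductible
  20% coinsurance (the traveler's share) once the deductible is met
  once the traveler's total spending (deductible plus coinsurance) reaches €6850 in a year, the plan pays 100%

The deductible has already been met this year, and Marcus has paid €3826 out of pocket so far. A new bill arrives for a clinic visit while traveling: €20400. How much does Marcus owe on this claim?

With the deductible met, the entire €20400 is subject to coinsurance.
Traveler's 20% share of €20400 is €4080.
Adding €4080 to the €3826 already spent would give €7906, which exceeds the €6850 cap; the traveler pays just €6850 − €3826 = €3024.

€3024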